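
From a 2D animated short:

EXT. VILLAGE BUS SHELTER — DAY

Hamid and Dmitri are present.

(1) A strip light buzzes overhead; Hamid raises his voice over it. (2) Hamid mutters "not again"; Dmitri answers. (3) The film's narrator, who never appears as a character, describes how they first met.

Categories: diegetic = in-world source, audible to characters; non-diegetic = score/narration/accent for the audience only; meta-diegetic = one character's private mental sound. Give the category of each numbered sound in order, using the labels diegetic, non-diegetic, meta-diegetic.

Sound (1): a strip light is part of the location's real environment, so diegetic.
(2) on-screen dialogue — Hamid speaks and Dmitri is there to hear → diegetic.
(3) the narrator exists outside the story world, addressing only the audience → non-diegetic.

diegetic, diegetic, non-diegetic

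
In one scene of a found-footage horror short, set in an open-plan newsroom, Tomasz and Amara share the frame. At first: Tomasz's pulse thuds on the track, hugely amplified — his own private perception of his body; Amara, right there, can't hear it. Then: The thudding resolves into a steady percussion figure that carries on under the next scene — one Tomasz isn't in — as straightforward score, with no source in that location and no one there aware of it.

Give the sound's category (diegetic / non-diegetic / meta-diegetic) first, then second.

First: it's Tomasz's subjective body sound, inaudible to Amara → meta-diegetic.
Second: detached from Tomasz and playing as sourceless score over a scene he isn't in — for the audience only → non-diegetic.

meta-diegetic, non-diegetic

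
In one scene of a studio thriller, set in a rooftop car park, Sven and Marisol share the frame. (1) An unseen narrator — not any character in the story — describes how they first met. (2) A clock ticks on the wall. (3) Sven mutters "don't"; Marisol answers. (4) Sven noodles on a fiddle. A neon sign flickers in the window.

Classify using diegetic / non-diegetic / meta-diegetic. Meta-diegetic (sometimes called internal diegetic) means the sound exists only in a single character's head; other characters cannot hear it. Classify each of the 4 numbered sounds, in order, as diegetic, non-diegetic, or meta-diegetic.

non-diegetic, diegetic, diegetic, diegetic

(1) is non-diegetic: external voice-over — not a character, not heard by anyone in the scene.
(2) is diegetic: a clock is a real object/event in the scene's world.
(3) is diegetic: Sven is a character speaking aloud in the scene.
(4) the instrument and the performer are both in the scene → diegetic.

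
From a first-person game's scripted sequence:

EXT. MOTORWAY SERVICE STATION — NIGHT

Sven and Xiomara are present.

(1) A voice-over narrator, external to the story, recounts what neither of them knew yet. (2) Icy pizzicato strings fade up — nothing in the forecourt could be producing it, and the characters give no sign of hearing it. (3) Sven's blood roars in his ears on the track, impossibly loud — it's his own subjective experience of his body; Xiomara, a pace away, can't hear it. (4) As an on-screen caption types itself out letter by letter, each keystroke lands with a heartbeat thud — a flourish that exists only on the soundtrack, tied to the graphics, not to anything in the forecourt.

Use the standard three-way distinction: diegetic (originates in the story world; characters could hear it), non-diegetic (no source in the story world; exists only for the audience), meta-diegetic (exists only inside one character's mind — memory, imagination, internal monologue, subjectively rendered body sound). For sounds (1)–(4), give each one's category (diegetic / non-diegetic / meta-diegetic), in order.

non-diegetic, non-diegetic, meta-diegetic, non-diegetic

(1) the narrator exists outside the story world, addressing only the audience → non-diegetic.
(2) is non-diegetic: it has no source in the story world and no character can hear it — it's underscore.
(3) point-of-audition from inside Sven's body; not a sound in the room → meta-diegetic.
(4) is non-diegetic: the caption isn't part of the story world, so neither is the sound tied to it.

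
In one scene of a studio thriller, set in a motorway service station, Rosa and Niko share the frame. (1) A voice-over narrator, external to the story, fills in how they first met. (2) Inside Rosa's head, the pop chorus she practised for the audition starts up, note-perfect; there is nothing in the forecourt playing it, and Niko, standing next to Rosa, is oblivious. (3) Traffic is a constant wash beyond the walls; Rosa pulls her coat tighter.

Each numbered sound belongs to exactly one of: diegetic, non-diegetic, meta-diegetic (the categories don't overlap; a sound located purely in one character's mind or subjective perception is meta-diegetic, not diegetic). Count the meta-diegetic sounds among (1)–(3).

Sound (1): the narrator exists outside the story world, addressing only the audience, so non-diegetic.
(2) is meta-diegetic: the music is a memory playing inside Rosa's mind alone; no real-world source, Niko can't hear it.
(3) is diegetic: traffic is part of the location's real environment.
So 1 of the 3 is meta-diegetic: (2).

1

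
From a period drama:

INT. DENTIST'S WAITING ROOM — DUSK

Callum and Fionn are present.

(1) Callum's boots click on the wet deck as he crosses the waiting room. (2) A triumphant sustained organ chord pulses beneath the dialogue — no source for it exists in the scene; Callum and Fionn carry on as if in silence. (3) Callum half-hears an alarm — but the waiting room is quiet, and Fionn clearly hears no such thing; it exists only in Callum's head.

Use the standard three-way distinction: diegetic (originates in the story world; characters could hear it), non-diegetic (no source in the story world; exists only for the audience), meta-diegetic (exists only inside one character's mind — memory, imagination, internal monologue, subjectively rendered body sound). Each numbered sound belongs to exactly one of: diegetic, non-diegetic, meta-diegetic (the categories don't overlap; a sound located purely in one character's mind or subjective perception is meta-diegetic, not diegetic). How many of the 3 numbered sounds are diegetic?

(1) it's the physical sound of Callum moving in the space → diegetic.
(2) it has no source in the story world and no character can hear it — it's underscore → non-diegetic.
Sound (3): Callum alone 'hears' it — an imagined sound, not present in the space, so meta-diegetic.
So 1 of the 3 is diegetic: (1).

1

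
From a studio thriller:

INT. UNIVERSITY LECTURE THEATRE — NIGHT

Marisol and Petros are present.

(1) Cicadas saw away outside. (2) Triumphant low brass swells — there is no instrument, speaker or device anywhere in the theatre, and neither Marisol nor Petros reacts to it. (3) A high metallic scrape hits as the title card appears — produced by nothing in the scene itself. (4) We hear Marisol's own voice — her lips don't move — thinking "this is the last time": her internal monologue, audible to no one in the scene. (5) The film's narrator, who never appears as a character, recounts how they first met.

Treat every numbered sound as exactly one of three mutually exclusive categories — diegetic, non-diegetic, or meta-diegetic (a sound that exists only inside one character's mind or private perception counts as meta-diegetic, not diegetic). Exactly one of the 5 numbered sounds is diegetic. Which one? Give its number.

1

(1) it's the actual ambient sound of the location → diegetic.
(2) is non-diegetic: score with no on-screen or off-screen source; it exists for the audience alone.
(3) is non-diegetic: an editorial stinger — it belongs to the cut, not the story world.
Sound (4): Marisol's thought-voice: a private mental sound no other character can hear, so meta-diegetic.
(5) is non-diegetic: the narrator exists outside the story world, addressing only the audience.
Only (1) is diegetic.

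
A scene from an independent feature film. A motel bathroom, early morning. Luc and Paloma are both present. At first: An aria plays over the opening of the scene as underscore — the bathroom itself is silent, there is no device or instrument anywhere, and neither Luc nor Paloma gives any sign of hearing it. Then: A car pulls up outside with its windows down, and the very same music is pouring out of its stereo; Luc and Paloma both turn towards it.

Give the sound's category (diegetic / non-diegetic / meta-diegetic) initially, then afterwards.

Initially: no in-world source exists and no character can hear it — underscore → non-diegetic.
Afterwards: the car stereo is now a real source in the story world and the characters hear it → diegetic.

non-diegetic, diegetic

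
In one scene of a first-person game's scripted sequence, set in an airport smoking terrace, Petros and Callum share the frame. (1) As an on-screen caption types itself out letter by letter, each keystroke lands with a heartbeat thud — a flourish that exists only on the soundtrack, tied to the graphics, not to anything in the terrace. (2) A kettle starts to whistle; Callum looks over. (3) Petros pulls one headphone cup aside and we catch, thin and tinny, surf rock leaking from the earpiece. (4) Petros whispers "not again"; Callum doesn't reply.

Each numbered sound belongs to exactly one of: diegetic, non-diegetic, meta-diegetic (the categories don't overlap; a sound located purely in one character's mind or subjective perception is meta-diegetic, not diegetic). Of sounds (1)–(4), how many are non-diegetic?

1

Sound (1): it accompanies on-screen graphics, not anything inside the story world, so non-diegetic.
Sound (2): an in-world source (a kettle); characters could hear it, so diegetic.
(3) is diegetic: the earpiece is a real device on Petros's head — source music.
(4) spoken by a character present in the story world → diegetic.
Non-diegetic: (1) — that's 1.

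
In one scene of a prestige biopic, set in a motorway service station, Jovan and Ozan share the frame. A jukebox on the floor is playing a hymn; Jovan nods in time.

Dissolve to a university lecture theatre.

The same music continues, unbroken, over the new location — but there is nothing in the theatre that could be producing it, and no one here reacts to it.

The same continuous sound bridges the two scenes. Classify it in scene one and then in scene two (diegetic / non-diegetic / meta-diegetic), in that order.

Scene one: a jukebox is an on-screen source and Jovan reacts to it → diegetic.
Scene two: there is no source in the theatre and no one hears it — it's now underscore → non-diegetic.

diegetic, non-diegetic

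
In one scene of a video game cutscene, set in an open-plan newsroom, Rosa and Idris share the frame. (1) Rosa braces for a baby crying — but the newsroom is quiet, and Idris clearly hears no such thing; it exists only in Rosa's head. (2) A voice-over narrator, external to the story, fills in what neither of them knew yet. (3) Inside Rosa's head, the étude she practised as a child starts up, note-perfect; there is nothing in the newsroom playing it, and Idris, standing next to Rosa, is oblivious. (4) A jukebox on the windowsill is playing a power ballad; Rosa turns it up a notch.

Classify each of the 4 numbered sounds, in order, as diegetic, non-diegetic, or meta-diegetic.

meta-diegetic, non-diegetic, meta-diegetic, diegetic

(1) is meta-diegetic: Rosa alone 'hears' it — an imagined sound, not present in the space.
(2) external voice-over — not a character, not heard by anyone in the scene → non-diegetic.
(3) is meta-diegetic: remembered music, private to Rosa — Idris is oblivious because it isn't in the room.
(4) a jukebox is a physical source in the scene and Rosa reacts to it → diegetic.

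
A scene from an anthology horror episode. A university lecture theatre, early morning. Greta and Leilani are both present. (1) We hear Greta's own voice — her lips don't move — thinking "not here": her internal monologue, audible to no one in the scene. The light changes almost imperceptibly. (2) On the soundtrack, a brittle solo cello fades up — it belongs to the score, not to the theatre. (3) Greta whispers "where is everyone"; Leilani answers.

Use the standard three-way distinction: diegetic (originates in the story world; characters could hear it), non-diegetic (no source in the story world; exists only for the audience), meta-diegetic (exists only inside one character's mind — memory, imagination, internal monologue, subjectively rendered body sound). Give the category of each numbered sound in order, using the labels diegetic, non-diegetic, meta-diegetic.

meta-diegetic, non-diegetic, diegetic

Sound (1): Greta's thought-voice: a private mental sound no other character can hear, so meta-diegetic.
Sound (2): score with no on-screen or off-screen source; it exists for the audience alone, so non-diegetic.
Sound (3): Greta is a character speaking aloud in the scene, so diegetic.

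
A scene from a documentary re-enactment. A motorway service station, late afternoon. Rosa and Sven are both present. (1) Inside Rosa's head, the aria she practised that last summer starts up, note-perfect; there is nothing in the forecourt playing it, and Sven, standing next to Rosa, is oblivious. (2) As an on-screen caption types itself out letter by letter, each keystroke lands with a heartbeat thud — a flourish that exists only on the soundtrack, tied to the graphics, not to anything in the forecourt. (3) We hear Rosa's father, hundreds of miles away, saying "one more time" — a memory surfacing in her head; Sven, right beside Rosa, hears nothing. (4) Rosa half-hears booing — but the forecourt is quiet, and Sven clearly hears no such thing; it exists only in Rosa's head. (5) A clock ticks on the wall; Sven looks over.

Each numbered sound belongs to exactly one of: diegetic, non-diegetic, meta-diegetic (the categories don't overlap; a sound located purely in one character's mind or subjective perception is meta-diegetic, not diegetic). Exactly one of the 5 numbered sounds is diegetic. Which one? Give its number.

5

(1) is meta-diegetic: the music is a memory playing inside Rosa's mind alone; no real-world source, Sven can't hear it.
Sound (2): sound married to a title/caption — outside the diegesis by definition, so non-diegetic.
Sound (3): a remembered line, private to Rosa — not present in the room, not audible to Sven, so meta-diegetic.
(4) subjective to Rosa: the forecourt is silent and Sven hears nothing → meta-diegetic.
(5) is diegetic: an in-world source (a clock); characters could hear it.
Only (5) is diegetic.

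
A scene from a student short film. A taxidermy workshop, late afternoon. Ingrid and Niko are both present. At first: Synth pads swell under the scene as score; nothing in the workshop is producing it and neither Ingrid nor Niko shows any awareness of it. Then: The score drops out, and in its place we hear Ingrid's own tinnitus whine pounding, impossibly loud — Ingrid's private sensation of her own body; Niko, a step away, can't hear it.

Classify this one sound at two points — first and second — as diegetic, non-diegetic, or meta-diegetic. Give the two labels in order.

non-diegetic, meta-diegetic

First: underscore with no in-world source, inaudible to the characters → non-diegetic.
Second: the body sound is Ingrid's subjective perception alone — Niko can't hear it → meta-diegetic.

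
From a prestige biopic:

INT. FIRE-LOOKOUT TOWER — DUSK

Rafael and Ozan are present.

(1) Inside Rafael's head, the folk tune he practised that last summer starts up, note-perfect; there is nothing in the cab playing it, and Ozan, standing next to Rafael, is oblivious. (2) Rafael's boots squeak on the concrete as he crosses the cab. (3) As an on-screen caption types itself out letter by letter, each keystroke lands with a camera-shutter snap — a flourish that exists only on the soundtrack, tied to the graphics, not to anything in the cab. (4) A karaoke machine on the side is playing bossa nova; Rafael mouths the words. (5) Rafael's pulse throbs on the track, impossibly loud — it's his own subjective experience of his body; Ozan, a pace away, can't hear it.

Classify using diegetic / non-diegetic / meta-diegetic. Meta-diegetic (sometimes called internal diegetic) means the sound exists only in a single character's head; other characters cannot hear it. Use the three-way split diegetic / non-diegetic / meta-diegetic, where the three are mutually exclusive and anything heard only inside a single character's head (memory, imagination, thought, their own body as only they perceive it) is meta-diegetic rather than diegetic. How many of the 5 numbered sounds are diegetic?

2

(1) is meta-diegetic: it lives in Rafael's subjectivity, not in the cab.
(2) is diegetic: Rafael's footsteps are produced in the story world.
(3) is non-diegetic: sound married to a title/caption — outside the diegesis by definition.
(4) is diegetic: source music from a karaoke machine, which exists in the story world.
Sound (5): point-of-audition from inside Rafael's body; not a sound in the room, so meta-diegetic.
So 2 of the 5 are diegetic: (2), (4).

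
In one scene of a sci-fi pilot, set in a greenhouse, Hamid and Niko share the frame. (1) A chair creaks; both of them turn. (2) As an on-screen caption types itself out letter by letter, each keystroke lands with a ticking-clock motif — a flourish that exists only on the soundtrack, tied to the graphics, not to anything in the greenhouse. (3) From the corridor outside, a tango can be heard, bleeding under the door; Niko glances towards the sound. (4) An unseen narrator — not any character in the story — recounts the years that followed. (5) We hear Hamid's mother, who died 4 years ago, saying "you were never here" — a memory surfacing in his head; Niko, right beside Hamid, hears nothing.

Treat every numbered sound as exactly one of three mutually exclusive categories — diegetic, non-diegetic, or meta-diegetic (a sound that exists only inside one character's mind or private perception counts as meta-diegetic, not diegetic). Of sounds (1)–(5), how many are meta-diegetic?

(1) is diegetic: an in-world source (a chair); characters could hear it.
(2) is non-diegetic: the caption isn't part of the story world, so neither is the sound tied to it.
(3) it's coming from the corridor outside — a location within the story world — and Niko reacts → diegetic.
Sound (4): commentary laid over the scene from outside the fiction, so non-diegetic.
Sound (5): the voice is a memory playing only inside Hamid's mind; Niko can't hear it, so meta-diegetic.
Meta-diegetic: (5) — that's 1.

1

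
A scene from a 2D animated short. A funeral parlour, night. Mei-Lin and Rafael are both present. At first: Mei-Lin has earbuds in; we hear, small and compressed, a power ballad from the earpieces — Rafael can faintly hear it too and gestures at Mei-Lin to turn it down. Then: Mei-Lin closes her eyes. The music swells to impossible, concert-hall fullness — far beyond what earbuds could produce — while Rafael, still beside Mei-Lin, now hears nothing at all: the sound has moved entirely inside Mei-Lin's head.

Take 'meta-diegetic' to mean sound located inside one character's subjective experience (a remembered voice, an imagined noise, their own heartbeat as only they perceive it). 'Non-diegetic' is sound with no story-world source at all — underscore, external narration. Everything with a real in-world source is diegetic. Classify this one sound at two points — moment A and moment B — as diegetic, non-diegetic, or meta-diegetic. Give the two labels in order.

diegetic, meta-diegetic

Moment A: the earbuds are a physical source both characters can hear → diegetic.
Moment B: the music now exists only as Mei-Lin's subjective experience; Rafael can no longer hear it → meta-diegetic.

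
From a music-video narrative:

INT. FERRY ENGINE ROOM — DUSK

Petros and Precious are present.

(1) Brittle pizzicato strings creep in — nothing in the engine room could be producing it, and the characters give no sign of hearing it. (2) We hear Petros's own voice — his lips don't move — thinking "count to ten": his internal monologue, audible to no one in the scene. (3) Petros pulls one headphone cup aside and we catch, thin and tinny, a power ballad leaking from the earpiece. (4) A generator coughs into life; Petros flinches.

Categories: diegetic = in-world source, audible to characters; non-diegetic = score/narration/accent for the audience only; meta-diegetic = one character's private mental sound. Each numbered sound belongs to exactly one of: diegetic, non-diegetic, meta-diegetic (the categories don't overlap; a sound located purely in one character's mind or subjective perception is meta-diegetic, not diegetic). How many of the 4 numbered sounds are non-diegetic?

(1) score with no on-screen or off-screen source; it exists for the audience alone → non-diegetic.
Sound (2): it's Petros's unspoken thought, heard only by the audience via his subjectivity, so meta-diegetic.
Sound (3): the headphones are an on-screen source, so diegetic.
(4) is diegetic: an in-world source (a generator); characters could hear it.
Non-diegetic: (1) — that's 1.

1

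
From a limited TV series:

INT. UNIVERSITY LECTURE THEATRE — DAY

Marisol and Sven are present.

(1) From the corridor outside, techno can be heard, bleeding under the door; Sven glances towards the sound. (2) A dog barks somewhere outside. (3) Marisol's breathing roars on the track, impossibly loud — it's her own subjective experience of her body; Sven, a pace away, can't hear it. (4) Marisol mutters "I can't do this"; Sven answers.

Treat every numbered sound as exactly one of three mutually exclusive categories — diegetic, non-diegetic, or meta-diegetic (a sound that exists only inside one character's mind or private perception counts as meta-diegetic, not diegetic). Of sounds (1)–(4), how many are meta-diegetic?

(1) is diegetic: off-screen diegetic: the source is out of frame but still in the story's space.
Sound (2): an in-world source (a dog); characters could hear it, so diegetic.
Sound (3): it's Marisol's internal bodily sensation rendered as sound; only Marisol 'hears' it, so meta-diegetic.
(4) is diegetic: spoken by a character present in the story world.
So 1 of the 4 is meta-diegetic: (3).

1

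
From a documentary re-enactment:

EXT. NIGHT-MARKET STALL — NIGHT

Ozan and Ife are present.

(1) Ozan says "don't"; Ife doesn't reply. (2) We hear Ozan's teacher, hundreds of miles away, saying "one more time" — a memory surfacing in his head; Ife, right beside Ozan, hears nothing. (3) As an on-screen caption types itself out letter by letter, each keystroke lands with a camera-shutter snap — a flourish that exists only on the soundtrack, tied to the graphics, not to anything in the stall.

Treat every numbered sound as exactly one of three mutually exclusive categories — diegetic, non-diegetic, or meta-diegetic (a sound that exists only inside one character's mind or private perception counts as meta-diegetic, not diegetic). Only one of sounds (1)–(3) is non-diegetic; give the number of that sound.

3

(1) is diegetic: on-screen dialogue — Ozan speaks and Ife is there to hear.
(2) is meta-diegetic: the voice is a memory playing only inside Ozan's mind; Ife can't hear it.
(3) is non-diegetic: it accompanies on-screen graphics, not anything inside the story world.
Only (3) is non-diegetic.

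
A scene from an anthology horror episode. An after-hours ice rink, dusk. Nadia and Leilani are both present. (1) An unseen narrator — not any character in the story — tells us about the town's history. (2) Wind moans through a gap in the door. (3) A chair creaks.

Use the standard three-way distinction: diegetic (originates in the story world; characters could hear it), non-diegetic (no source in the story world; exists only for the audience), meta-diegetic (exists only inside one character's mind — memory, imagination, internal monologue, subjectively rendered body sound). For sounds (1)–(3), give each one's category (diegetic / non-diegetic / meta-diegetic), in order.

non-diegetic, diegetic, diegetic

(1) commentary laid over the scene from outside the fiction → non-diegetic.
(2) is diegetic: ambient/room sound belonging to the story's physical space.
(3) is diegetic: the sound comes from a chair physically present in the location.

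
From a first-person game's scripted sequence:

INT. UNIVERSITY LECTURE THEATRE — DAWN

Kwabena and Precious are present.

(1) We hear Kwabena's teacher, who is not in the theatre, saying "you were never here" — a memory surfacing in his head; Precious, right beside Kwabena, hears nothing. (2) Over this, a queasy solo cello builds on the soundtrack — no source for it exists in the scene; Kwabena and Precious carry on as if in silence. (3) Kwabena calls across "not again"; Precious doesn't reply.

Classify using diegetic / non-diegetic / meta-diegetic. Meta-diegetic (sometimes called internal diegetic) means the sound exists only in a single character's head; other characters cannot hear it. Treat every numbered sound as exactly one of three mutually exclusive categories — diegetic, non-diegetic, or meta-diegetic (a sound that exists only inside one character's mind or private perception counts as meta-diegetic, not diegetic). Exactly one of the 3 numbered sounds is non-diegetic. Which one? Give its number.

(1) is meta-diegetic: it's Kwabena's recollection rendered as sound; the other character can't hear it.
(2) it has no source in the story world and no character can hear it — it's underscore → non-diegetic.
(3) is diegetic: on-screen dialogue — Kwabena speaks and Precious is there to hear.
Only (2) is non-diegetic.

2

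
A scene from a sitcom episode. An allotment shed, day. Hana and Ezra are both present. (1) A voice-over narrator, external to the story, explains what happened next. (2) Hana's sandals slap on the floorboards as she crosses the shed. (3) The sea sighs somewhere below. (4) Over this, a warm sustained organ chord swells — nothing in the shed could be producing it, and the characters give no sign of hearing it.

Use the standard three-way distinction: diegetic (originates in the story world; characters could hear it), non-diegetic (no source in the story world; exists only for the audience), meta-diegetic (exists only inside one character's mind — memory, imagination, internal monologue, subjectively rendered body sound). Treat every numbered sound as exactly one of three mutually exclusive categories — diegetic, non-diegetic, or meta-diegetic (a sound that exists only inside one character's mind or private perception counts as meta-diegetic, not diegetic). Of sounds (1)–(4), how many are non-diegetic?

2

Sound (1): the narrator exists outside the story world, addressing only the audience, so non-diegetic.
Sound (2): it's the physical sound of Hana moving in the space, so diegetic.
(3) is diegetic: it's the actual ambient sound of the location.
Sound (4): nothing in the shed produces it and the characters don't hear it — pure soundtrack, so non-diegetic.
So 2 of the 4 are non-diegetic: (1), (4).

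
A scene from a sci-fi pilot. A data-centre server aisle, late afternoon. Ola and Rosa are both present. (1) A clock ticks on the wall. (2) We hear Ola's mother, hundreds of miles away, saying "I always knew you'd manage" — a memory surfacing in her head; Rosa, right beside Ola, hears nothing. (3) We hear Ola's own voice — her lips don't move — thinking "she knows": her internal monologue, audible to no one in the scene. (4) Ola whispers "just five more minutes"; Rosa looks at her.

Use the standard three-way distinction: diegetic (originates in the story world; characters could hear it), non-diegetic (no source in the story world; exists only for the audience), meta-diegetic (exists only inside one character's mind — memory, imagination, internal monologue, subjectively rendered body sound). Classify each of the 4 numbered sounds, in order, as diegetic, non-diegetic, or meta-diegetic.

Sound (1): the sound comes from a clock physically present in the location, so diegetic.
(2) is meta-diegetic: a remembered line, private to Ola — not present in the room, not audible to Rosa.
Sound (3): it's Ola's unspoken thought, heard only by the audience via her subjectivity, so meta-diegetic.
Sound (4): spoken by a character present in the story world, so diegetic.

diegetic, meta-diegetic, meta-diegetic, diegetic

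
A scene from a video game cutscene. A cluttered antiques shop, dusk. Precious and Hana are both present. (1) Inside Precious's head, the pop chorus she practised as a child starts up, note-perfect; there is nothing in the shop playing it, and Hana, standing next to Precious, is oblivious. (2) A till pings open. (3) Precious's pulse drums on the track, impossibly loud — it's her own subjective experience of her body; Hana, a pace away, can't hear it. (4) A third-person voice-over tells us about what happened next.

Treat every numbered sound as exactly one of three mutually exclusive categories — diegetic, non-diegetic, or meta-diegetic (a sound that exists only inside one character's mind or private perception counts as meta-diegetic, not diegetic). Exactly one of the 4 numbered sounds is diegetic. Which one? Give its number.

2

(1) is meta-diegetic: the music is a memory playing inside Precious's mind alone; no real-world source, Hana can't hear it.
(2) is diegetic: an in-world source (a till); characters could hear it.
(3) is meta-diegetic: a subjective body sound — Precious's private perception, inaudible to Hana.
(4) external voice-over — not a character, not heard by anyone in the scene → non-diegetic.
Only (2) is diegetic.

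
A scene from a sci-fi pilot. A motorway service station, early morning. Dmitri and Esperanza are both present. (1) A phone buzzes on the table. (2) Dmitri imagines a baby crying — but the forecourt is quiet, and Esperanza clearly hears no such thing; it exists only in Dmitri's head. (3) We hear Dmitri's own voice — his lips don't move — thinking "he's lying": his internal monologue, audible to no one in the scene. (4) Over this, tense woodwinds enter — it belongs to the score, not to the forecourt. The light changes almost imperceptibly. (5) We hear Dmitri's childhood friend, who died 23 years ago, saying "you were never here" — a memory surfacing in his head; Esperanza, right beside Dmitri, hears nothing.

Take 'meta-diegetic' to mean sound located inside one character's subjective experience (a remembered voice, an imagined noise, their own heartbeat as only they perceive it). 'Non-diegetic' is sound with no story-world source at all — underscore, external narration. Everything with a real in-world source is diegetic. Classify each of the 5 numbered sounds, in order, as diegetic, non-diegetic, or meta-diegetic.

diegetic, meta-diegetic, meta-diegetic, non-diegetic, meta-diegetic

(1) is diegetic: an in-world source (a phone); characters could hear it.
(2) Dmitri alone 'hears' it — an imagined sound, not present in the space → meta-diegetic.
Sound (3): it's Dmitri's unspoken thought, heard only by the audience via his subjectivity, so meta-diegetic.
(4) is non-diegetic: nothing in the forecourt produces it and the characters don't hear it — pure soundtrack.
(5) a remembered line, private to Dmitri — not present in the room, not audible to Esperanza → meta-diegetic.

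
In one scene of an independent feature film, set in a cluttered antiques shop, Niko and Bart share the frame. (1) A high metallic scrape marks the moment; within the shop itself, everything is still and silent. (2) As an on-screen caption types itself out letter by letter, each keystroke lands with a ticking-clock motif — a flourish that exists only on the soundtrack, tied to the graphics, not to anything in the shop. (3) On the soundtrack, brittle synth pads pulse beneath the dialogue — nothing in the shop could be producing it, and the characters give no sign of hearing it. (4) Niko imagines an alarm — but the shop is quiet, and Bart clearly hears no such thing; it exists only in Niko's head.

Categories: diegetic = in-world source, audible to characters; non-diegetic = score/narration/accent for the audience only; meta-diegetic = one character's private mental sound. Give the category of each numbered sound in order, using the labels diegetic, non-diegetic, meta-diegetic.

Sound (1): nothing in the scene produces it; it's an accent added for the audience, so non-diegetic.
(2) the caption isn't part of the story world, so neither is the sound tied to it → non-diegetic.
(3) it has no source in the story world and no character can hear it — it's underscore → non-diegetic.
Sound (4): subjective to Niko: the shop is silent and Bart hears nothing, so meta-diegetic.

non-diegetic, non-diegetic, non-diegetic, meta-diegetic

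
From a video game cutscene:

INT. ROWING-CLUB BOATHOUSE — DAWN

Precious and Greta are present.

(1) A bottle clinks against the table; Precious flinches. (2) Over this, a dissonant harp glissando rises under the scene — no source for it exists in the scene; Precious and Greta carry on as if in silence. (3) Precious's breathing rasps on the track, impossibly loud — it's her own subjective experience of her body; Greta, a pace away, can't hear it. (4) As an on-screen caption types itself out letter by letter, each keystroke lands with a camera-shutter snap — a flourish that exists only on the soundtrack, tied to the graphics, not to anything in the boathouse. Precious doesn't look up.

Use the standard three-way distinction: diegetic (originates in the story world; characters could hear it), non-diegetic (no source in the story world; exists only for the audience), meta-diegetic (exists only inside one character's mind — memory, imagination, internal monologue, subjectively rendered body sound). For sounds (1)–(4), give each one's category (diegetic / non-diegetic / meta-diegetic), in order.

diegetic, non-diegetic, meta-diegetic, non-diegetic

(1) the sound comes from a bottle physically present in the location → diegetic.
Sound (2): nothing in the boathouse produces it and the characters don't hear it — pure soundtrack, so non-diegetic.
(3) is meta-diegetic: it's Precious's internal bodily sensation rendered as sound; only Precious 'hears' it.
Sound (4): sound married to a title/caption — outside the diegesis by definition, so non-diegetic.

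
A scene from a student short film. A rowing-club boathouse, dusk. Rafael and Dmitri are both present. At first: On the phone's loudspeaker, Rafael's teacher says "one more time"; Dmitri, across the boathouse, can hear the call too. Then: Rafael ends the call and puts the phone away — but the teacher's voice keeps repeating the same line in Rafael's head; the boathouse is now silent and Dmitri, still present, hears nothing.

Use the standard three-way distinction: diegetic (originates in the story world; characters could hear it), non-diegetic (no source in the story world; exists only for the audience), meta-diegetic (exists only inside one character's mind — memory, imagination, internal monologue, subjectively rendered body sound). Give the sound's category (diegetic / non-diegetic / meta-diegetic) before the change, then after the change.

Before the change: the loudspeaker is an in-world source; both Rafael and Dmitri hear the call → diegetic.
After the change: with the phone off, the voice continues only as Rafael's private mental replay — Dmitri can't hear it → meta-diegetic.

diegetic, meta-diegetic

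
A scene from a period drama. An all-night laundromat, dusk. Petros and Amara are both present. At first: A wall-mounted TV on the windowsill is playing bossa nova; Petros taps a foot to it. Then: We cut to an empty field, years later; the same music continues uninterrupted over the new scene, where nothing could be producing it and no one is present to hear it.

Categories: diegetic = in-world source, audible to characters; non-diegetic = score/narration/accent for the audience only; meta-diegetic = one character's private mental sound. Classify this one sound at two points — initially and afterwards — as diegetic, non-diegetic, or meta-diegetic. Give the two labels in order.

Initially: a wall-mounted TV is a real in-scene source and Petros reacts to it → diegetic.
Afterwards: there is no longer any in-world source and no one can hear it — it has become underscore → non-diegetic.

diegetic, non-diegetic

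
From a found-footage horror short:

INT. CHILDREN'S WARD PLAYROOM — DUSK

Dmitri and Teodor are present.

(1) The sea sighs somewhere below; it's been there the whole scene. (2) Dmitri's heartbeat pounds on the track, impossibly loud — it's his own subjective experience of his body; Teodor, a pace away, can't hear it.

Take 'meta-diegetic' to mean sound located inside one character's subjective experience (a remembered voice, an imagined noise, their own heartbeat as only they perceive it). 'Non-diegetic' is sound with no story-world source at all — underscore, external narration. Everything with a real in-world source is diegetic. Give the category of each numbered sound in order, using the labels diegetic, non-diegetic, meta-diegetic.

Sound (1): it's the actual ambient sound of the location, so diegetic.
(2) point-of-audition from inside Dmitri's body; not a sound in the room → meta-diegetic.

diegetic, meta-diegetic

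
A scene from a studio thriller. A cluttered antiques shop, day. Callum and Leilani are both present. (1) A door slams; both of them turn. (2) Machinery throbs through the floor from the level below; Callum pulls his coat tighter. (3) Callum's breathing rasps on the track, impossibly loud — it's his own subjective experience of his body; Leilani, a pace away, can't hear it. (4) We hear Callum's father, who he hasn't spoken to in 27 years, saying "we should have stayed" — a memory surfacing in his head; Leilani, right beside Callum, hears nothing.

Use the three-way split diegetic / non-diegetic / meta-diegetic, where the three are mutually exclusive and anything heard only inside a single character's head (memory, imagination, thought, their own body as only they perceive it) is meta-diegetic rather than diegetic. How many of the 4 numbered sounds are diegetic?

(1) is diegetic: an in-world source (a door); characters could hear it.
Sound (2): machinery is part of the location's real environment, so diegetic.
Sound (3): a subjective body sound — Callum's private perception, inaudible to Leilani, so meta-diegetic.
Sound (4): a remembered line, private to Callum — not present in the room, not audible to Leilani, so meta-diegetic.
So 2 of the 4 are diegetic: (1), (2).

2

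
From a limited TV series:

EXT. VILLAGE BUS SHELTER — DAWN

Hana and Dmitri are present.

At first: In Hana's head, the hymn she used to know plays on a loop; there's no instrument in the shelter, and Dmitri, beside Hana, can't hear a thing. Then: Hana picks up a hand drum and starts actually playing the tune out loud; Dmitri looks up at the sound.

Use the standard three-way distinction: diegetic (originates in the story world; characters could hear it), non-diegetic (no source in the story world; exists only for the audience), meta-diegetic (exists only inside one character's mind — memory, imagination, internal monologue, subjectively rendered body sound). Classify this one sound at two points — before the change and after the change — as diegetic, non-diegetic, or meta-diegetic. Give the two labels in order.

meta-diegetic, diegetic

Before the change: the tune exists only as Hana's private memory; Dmitri can't hear it → meta-diegetic.
After the change: Hana is now producing it live on a hand drum, in the room, and Dmitri hears it → diegetic.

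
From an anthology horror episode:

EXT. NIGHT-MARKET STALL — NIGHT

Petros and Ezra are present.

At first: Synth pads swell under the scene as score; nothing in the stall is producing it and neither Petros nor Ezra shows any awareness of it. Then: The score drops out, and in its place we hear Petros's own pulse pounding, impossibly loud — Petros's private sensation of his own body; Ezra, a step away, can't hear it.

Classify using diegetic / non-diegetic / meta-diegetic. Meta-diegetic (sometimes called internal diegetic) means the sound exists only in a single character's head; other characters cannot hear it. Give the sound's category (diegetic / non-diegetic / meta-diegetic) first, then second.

First: underscore with no in-world source, inaudible to the characters → non-diegetic.
Second: the body sound is Petros's subjective perception alone — Ezra can't hear it → meta-diegetic.

non-diegetic, meta-diegetic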